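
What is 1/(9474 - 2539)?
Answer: 1/6935 ≈ 0.00014420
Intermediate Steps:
1/(9474 - 2539) = 1/6935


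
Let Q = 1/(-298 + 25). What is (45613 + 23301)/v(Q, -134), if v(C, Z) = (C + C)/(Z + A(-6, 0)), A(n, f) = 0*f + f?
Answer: 1260505974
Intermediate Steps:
A(n, f) = f (A(n, f) = 0 + f = f)
Q = -1/273 (Q = 1/(-273) = -1/273 ≈ -0.0036630)
v(C, Z) = 2*C/Z (v(C, Z) = (C + C)/(Z + 0) = (2*C)/Z = 2*C/Z)
(45613 + 23301)/v(Q, -134) = (45613 + 23301)/((2*(-1/273)/(-134))) = 68914/((2*(-1/273)*(-1/134))) = 68914/(1/18291) = 68914*18291 = 1260505974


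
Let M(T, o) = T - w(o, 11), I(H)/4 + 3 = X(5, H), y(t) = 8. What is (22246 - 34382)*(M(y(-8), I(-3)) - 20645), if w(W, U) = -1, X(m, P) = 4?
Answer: 250438496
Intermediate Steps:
I(H) = 4 (I(H) = -12 + 4*4 = -12 + 16 = 4)
M(T, o) = 1 + T (M(T, o) = T - 1*(-1) = T + 1 = 1 + T)
(22246 - 34382)*(M(y(-8), I(-3)) - 20645) = (22246 - 34382)*((1 + 8) - 20645) = -12136*(9 - 20645) = -12136*(-20636) = 250438496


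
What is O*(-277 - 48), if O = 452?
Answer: -146900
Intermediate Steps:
O*(-277 - 48) = 452*(-277 - 48) = 452*(-325) = -146900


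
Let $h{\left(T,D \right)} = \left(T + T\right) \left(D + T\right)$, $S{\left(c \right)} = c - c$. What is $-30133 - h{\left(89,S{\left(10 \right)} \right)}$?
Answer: $-45975$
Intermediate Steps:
$S{\left(c \right)} = 0$
$h{\left(T,D \right)} = 2 T \left(D + T\right)$
$-30133 - h{\left(89,S{\left(10 \right)} \right)} = -30133 - 2 \cdot 89 \left(0 + 89\right) = -30133 - 2 \cdot 89 \cdot 89 = -30133 - 15842 = -45975$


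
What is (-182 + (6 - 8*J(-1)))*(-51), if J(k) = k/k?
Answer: 9384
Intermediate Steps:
J(k) = 1
(-182 + (6 - 8*J(-1)))*(-51) = (-182 + (6 - 8*1))*(-51) = (-182 + (6 - 8))*(-51) = (-182 - 2)*(-51) = -184*(-51) = 9384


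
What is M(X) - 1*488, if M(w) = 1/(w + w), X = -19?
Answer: -18545/38 ≈ -488.03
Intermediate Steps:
M(w) = 1/(2*w)
M(X) - 1*488 = (½)/(-19) - 1*488 = (½)*(-1/19) - 488 = -1/38 - 488 = -18545/38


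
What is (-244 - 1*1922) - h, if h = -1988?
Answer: -178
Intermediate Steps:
(-244 - 1*1922) - h = (-244 - 1*1922) - 1*(-1988) = (-244 - 1922) + 1988 = -2166 + 1988 = -178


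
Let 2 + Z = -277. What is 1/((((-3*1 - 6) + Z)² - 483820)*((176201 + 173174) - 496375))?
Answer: 1/58928772000 ≈ 1.6970e-11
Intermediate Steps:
Z = -279 (Z = -2 - 277 = -279)
1/((((-3*1 - 6) + Z)² - 483820)*((176201 + 173174) - 496375)) = 1/((((-3*1 - 6) - 279)² - 483820)*((176201 + 173174) - 496375)) = 1/((((-3 - 6) - 279)² - 483820)*(349375 - 496375)) = 1/(((-9 - 279)² - 483820)*(-147000)) = 1/(((-288)² - 483820)*(-147000)) = 1/((82944 - 483820)*(-147000)) = 1/(-400876*(-147000)) = 1/58928772000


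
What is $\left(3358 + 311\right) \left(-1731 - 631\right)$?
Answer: $-8666178$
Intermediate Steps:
$\left(3358 + 311\right) \left(-1731 - 631\right) = 3669 \left(-2362\right) = -8666178$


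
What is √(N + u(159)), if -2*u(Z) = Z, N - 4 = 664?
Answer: √2354/2 ≈ 24.259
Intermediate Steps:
N = 668 (N = 4 + 664 = 668)
u(Z) = -Z/2
√(N + u(159)) = √(668 - ½*159) = √(668 - 159/2) = √(1177/2) = √2354/2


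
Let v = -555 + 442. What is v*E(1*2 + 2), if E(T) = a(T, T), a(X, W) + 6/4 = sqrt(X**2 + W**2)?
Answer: 339/2 - 452*sqrt(2) ≈ -469.72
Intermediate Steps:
v = -113
a(X, W) = -3/2 + sqrt(W**2 + X**2) (a(X, W) = -3/2 + sqrt(X**2 + W**2) = -3/2 + sqrt(W**2 + X**2))
E(T) = -3/2 + sqrt(2)*sqrt(T**2) (E(T) = -3/2 + sqrt(T**2 + T**2) = -3/2 + sqrt(2*T**2) = -3/2 + sqrt(2)*sqrt(T**2))
v*E(1*2 + 2) = -113*(-3/2 + sqrt(2)*sqrt((1*2 + 2)**2)) = -113*(-3/2 + sqrt(2)*sqrt((2 + 2)**2)) = -113*(-3/2 + sqrt(2)*sqrt(4**2)) = -113*(-3/2 + sqrt(2)*sqrt(16)) = -113*(-3/2 + sqrt(2)*4) = -113*(-3/2 + 4*sqrt(2)) = 339/2 - 452*sqrt(2)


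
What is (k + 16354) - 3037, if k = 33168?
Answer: 46485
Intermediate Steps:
(k + 16354) - 3037 = (33168 + 16354) - 3037 = 49522 - 3037 = 46485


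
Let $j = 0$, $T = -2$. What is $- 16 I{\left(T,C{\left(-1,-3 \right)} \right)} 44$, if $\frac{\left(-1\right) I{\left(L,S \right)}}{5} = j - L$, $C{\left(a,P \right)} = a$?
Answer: $7040$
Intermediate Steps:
$I{\left(L,S \right)} = 5 L$ ($I{\left(L,S \right)} = - 5 \left(0 - L\right) = - 5 \left(- L\right) = 5 L$)
$- 16 I{\left(T,C{\left(-1,-3 \right)} \right)} 44 = - 16 \cdot 5 \left(-2\right) 44 = \left(-16\right) \left(-10\right) 44 = 160 \cdot 44 = 7040$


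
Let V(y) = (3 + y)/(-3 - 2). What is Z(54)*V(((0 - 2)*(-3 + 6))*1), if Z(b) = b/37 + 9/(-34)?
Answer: 4509/6290 ≈ 0.71685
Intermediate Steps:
V(y) = -⅗ - y/5 (V(y) = (3 + y)/(-5) = (3 + y)*(-⅕) = -⅗ - y/5)
Z(b) = -9/34 + b/37 (Z(b) = b*(1/37) + 9*(-1/34) = b/37 - 9/34 = -9/34 + b/37)
Z(54)*V(((0 - 2)*(-3 + 6))*1) = (-9/34 + (1/37)*54)*(-⅗ - (0 - 2)*(-3 + 6)/5) = (-9/34 + 54/37)*(-⅗ - (-2*3)/5) = 1503*(-⅗ - (-6)/5)/1258 = 1503*(-⅗ - ⅕*(-6))/1258 = 1503*(-⅗ + 6/5)/1258 = (1503/1258)*(⅗) = 4509/6290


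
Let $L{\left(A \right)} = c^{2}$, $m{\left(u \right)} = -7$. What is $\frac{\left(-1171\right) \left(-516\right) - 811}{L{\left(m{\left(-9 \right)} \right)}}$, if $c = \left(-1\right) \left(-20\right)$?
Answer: $\frac{24137}{16} \approx 1508.6$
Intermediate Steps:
$c = 20$
$L{\left(A \right)} = 400$ ($L{\left(A \right)} = 20^{2} = 400$)
$\frac{\left(-1171\right) \left(-516\right) - 811}{L{\left(m{\left(-9 \right)} \right)}} = \frac{\left(-1171\right) \left(-516\right) - 811}{400} = \left(604236 - 811\right) \frac{1}{400} = 603425 \cdot \frac{1}{400} = \frac{24137}{16}$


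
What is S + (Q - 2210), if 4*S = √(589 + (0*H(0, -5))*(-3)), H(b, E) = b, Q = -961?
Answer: -3171 + √589/4 ≈ -3164.9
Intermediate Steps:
S = √589/4 (S = √(589 + (0*0)*(-3))/4 = √(589 + 0*(-3))/4 = √(589 + 0)/4 = √589/4 ≈ 6.0673)
S + (Q - 2210) = √589/4 + (-961 - 2210) = √589/4 - 3171 = -3171 + √589/4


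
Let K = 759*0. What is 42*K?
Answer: 0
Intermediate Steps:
K = 0
42*K = 42*0 = 0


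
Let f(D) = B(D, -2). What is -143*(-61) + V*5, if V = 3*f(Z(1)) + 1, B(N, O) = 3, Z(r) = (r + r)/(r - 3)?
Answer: 8773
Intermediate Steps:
Z(r) = 2*r/(-3 + r) (Z(r) = (2*r)/(-3 + r) = 2*r/(-3 + r))
f(D) = 3
V = 10 (V = 3*3 + 1 = 9 + 1 = 10)
-143*(-61) + V*5 = -143*(-61) + 10*5 = 8723 + 50 = 8773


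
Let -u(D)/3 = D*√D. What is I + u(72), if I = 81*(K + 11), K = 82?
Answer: 7533 - 1296*√2 ≈ 5700.2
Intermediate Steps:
I = 7533 (I = 81*(82 + 11) = 81*93 = 7533)
u(D) = -3*D^(3/2) (u(D) = -3*D*√D = -3*D^(3/2))
I + u(72) = 7533 - 1296*√2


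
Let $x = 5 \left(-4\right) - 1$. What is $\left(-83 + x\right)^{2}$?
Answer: $10816$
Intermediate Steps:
$x = -21$ ($x = -20 - 1 = -21$)
$\left(-83 + x\right)^{2} = \left(-83 - 21\right)^{2} = \left(-104\right)^{2} = 10816$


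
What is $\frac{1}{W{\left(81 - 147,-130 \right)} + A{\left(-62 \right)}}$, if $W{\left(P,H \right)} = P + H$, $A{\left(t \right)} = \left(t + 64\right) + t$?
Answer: $- \frac{1}{256} \approx -0.0039063$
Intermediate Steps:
$A{\left(t \right)} = 64 + 2 t$ ($A{\left(t \right)} = \left(64 + t\right) + t = 64 + 2 t$)
$W{\left(P,H \right)} = H + P$
$\frac{1}{W{\left(81 - 147,-130 \right)} + A{\left(-62 \right)}} = \frac{1}{\left(-130 + \left(81 - 147\right)\right) + \left(64 + 2 \left(-62\right)\right)} = \frac{1}{\left(-130 - 66\right) + \left(64 - 124\right)} = \frac{1}{-196 - 60} = \frac{1}{-256} = - \frac{1}{256}$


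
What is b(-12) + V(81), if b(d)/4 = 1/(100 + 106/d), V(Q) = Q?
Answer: 44331/547 ≈ 81.044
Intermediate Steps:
b(d) = 4/(100 + 106/d)
b(-12) + V(81) = 2*(-12)/(53 + 50*(-12)) + 81 = 2*(-12)/(53 - 600) + 81 = 2*(-12)/(-547) + 81 = 2*(-12)*(-1/547) + 81 = 24/547 + 81 = 44331/547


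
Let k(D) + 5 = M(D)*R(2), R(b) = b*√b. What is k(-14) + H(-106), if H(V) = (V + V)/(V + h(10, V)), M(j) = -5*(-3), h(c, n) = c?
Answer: -67/24 + 30*√2 ≈ 39.635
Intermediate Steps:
R(b) = b^(3/2)
M(j) = 15
H(V) = 2*V/(10 + V) (H(V) = (V + V)/(V + 10) = (2*V)/(10 + V) = 2*V/(10 + V))
k(D) = -5 + 30*√2 (k(D) = -5 + 15*2^(3/2) = -5 + 15*(2*√2) = -5 + 30*√2)
k(-14) + H(-106) = (-5 + 30*√2) + 2*(-106)/(10 - 106) = (-5 + 30*√2) + 2*(-106)/(-96) = (-5 + 30*√2) + 2*(-106)*(-1/96) = (-5 + 30*√2) + 53/24 = -67/24 + 30*√2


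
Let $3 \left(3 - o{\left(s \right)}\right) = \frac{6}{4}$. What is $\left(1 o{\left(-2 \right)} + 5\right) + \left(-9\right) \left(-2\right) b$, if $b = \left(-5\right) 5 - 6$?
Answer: $- \frac{1101}{2} \approx -550.5$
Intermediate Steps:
$o{\left(s \right)} = \frac{5}{2}$ ($o{\left(s \right)} = 3 - \frac{6 \cdot \frac{1}{4}}{3} = 3 - \frac{1}{2} = \frac{5}{2}$)
$b = -31$ ($b = -25 - 6 = -31$)
$\left(1 o{\left(-2 \right)} + 5\right) + \left(-9\right) \left(-2\right) b = \left(1 \cdot \frac{5}{2} + 5\right) + \left(-9\right) \left(-2\right) \left(-31\right) = \left(\frac{5}{2} + 5\right) + 18 \left(-31\right) = \frac{15}{2} - 558 = - \frac{1101}{2}$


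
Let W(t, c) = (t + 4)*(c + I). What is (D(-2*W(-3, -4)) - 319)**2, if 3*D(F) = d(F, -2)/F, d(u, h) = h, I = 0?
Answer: 14661241/144 ≈ 1.0181e+5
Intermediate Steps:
W(t, c) = c*(4 + t) (W(t, c) = (t + 4)*(c + 0) = (4 + t)*c = c*(4 + t))
D(F) = -2/(3*F) (D(F) = (-2/F)/3 = -2/(3*F))
(D(-2*W(-3, -4)) - 319)**2 = (-2*1/(8*(4 - 3))/3 - 319)**2 = (-2/(3*((-(-8)))) - 319)**2 = (-2/(3*((-2*(-4)))) - 319)**2 = (-2/3/8 - 319)**2 = (-2/3*1/8 - 319)**2 = (-1/12 - 319)**2 = (-3829/12)**2 = 14661241/144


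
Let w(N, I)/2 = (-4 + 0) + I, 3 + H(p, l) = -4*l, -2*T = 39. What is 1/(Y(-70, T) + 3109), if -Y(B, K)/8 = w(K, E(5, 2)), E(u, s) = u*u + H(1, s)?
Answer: 1/2949 ≈ 0.00033910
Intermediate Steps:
T = -39/2 (T = -½*39 = -39/2 ≈ -19.500)
H(p, l) = -3 - 4*l
E(u, s) = -3 + u² - 4*s (E(u, s) = u*u + (-3 - 4*s) = u² + (-3 - 4*s) = -3 + u² - 4*s)
w(N, I) = -8 + 2*I (w(N, I) = 2*((-4 + 0) + I) = 2*(-4 + I) = -8 + 2*I)
Y(B, K) = -160 (Y(B, K) = -8*(-8 + 2*(-3 + 5² - 4*2)) = -8*(-8 + 2*(-3 + 25 - 8)) = -8*(-8 + 2*14) = -8*(-8 + 28) = -8*20 = -160)
1/(Y(-70, T) + 3109) = 1/(-160 + 3109) = 1/2949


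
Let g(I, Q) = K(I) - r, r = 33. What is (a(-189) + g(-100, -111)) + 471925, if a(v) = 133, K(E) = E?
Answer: 471925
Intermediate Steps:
g(I, Q) = -33 + I (g(I, Q) = I - 1*33 = I - 33 = -33 + I)
(a(-189) + g(-100, -111)) + 471925 = (133 + (-33 - 100)) + 471925 = (133 - 133) + 471925 = 0 + 471925 = 471925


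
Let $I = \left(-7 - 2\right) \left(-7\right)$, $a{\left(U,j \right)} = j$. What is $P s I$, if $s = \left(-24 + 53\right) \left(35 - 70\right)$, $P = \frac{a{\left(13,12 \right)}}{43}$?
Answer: $- \frac{767340}{43} \approx -17845.0$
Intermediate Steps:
$I = 63$ ($I = \left(-9\right) \left(-7\right) = 63$)
$P = \frac{12}{43} \approx 0.27907$
$s = -1015$ ($s = 29 \left(-35\right) = -1015$)
$P s I = \frac{12}{43} \left(-1015\right) 63 = \left(- \frac{12180}{43}\right) 63 = - \frac{767340}{43}$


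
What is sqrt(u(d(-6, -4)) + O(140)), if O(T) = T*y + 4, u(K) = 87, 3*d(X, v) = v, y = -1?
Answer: 7*I ≈ 7.0*I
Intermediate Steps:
d(X, v) = v/3
O(T) = 4 - T (O(T) = T*(-1) + 4 = -T + 4 = 4 - T)
sqrt(u(d(-6, -4)) + O(140)) = sqrt(87 + (4 - 1*140)) = sqrt(87 + (4 - 140)) = sqrt(87 - 136) = sqrt(-49) = 7*I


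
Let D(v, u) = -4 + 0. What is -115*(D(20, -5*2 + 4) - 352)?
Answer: 40940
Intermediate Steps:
D(v, u) = -4
-115*(D(20, -5*2 + 4) - 352) = -115*(-4 - 352) = -115*(-356) = 40940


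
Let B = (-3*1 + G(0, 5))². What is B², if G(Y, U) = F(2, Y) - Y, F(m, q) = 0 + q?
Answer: 81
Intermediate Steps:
F(m, q) = q
G(Y, U) = 0 (G(Y, U) = Y - Y = 0)
B = 9 (B = (-3*1 + 0)² = (-3 + 0)² = (-3)² = 9)
B² = 9² = 81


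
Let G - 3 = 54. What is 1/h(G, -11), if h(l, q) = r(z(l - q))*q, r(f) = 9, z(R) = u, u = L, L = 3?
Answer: -1/99 ≈ -0.010101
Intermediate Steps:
G = 57 (G = 3 + 54 = 57)
u = 3
z(R) = 3
h(l, q) = 9*q
1/h(G, -11) = 1/(9*(-11)) = 1/(-99) = -1/99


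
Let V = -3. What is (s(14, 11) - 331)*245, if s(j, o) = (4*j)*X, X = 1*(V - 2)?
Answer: -149695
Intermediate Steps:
X = -5 (X = 1*(-3 - 2) = 1*(-5) = -5)
s(j, o) = -20*j (s(j, o) = (4*j)*(-5) = -20*j)
(s(14, 11) - 331)*245 = (-20*14 - 331)*245 = (-280 - 331)*245 = -611*245 = -149695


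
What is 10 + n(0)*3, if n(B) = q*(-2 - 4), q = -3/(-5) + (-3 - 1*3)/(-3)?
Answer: -184/5 ≈ -36.800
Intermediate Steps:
q = 13/5 (q = -3*(-⅕) + (-3 - 3)*(-⅓) = ⅗ - 6*(-⅓) = ⅗ + 2 = 13/5 ≈ 2.6000)
n(B) = -78/5 (n(B) = 13*(-2 - 4)/5 = (13/5)*(-6) = -78/5)
10 + n(0)*3 = 10 - 78/5*3 = 10 - 234/5 = -184/5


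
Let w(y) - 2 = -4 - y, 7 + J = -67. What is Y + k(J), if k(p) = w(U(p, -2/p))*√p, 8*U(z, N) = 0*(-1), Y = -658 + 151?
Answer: -507 - 2*I*√74 ≈ -507.0 - 17.205*I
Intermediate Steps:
Y = -507
U(z, N) = 0 (U(z, N) = (0*(-1))/8 = (⅛)*0 = 0)
J = -74 (J = -7 - 67 = -74)
w(y) = -2 - y (w(y) = 2 + (-4 - y) = -2 - y)
k(p) = -2*√p (k(p) = (-2 - 1*0)*√p = (-2 + 0)*√p = -2*√p)
Y + k(J) = -507 - 2*I*√74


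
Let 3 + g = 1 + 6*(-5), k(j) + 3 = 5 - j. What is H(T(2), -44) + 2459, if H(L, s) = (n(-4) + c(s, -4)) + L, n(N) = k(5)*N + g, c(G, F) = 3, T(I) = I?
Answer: 2444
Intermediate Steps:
k(j) = 2 - j (k(j) = -3 + (5 - j) = 2 - j)
g = -32 (g = -3 + (1 + 6*(-5)) = -3 + (1 - 30) = -3 - 29 = -32)
n(N) = -32 - 3*N (n(N) = (2 - 1*5)*N - 32 = (2 - 5)*N - 32 = -3*N - 32 = -32 - 3*N)
H(L, s) = -17 + L (H(L, s) = ((-32 - 3*(-4)) + 3) + L = ((-32 + 12) + 3) + L = (-20 + 3) + L = -17 + L)
H(T(2), -44) + 2459 = (-17 + 2) + 2459 = -15 + 2459 = 2444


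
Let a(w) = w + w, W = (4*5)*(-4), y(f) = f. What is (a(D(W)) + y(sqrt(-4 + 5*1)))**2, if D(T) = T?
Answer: 25281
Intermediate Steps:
W = -80 (W = 20*(-4) = -80)
a(w) = 2*w
(a(D(W)) + y(sqrt(-4 + 5*1)))**2 = (2*(-80) + sqrt(-4 + 5*1))**2 = (-160 + sqrt(-4 + 5))**2 = (-160 + sqrt(1))**2 = (-160 + 1)**2 = (-159)**2 = 25281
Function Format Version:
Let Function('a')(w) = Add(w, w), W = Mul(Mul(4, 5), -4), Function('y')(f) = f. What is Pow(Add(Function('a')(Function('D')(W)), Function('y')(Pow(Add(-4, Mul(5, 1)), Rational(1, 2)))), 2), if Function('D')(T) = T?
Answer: 25281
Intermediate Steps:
W = -80 (W = Mul(20, -4) = -80)
Function('a')(w) = Mul(2, w)
Pow(Add(Function('a')(Function('D')(W)), Function('y')(Pow(Add(-4, Mul(5, 1)), Rational(1, 2)))), 2) = Pow(Add(Mul(2, -80), Pow(Add(-4, Mul(5, 1)), Rational(1, 2))), 2) = Pow(Add(-160, Pow(Add(-4, 5), Rational(1, 2))), 2) = Pow(Add(-160, Pow(1, Rational(1, 2))), 2) = Pow(Add(-160, 1), 2) = Pow(-159, 2) = 25281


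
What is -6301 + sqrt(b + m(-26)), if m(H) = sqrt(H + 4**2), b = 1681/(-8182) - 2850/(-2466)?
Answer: -6301 + sqrt(10746032196318 + 11308437291204*I*sqrt(10))/3362802 ≈ -6299.5 + 1.0844*I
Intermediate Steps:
b = 3195559/3362802 (b = 1681*(-1/8182) - 2850*(-1/2466) = -1681/8182 + 475/411 = 3195559/3362802 ≈ 0.95027)
m(H) = sqrt(16 + H) (m(H) = sqrt(H + 16) = sqrt(16 + H))
-6301 + sqrt(b + m(-26)) = -6301 + sqrt(3195559/3362802 + sqrt(16 - 26)) = -6301 + sqrt(3195559/3362802 + sqrt(-10)) = -6301 + sqrt(3195559/3362802 + I*sqrt(10))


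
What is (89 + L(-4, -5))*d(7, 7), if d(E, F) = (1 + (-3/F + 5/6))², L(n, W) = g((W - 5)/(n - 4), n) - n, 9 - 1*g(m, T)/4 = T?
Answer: 504745/1764 ≈ 286.14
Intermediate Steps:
g(m, T) = 36 - 4*T
L(n, W) = 36 - 5*n (L(n, W) = (36 - 4*n) - n = 36 - 5*n)
d(E, F) = (11/6 - 3/F)² (d(E, F) = (1 + (-3/F + 5*(⅙)))² = (1 + (-3/F + ⅚))² = (1 + (⅚ - 3/F))² = (11/6 - 3/F)²)
(89 + L(-4, -5))*d(7, 7) = (89 + (36 - 5*(-4)))*((1/36)*(-18 + 11*7)²/7²) = (89 + (36 + 20))*((1/36)*(1/49)*(-18 + 77)²) = (89 + 56)*((1/36)*(1/49)*59²) = 145*((1/36)*(1/49)*3481) = 145*(3481/1764) = 504745/1764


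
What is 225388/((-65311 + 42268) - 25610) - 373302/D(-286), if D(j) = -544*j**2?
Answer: -455042408323/98405168576 ≈ -4.6242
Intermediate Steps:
225388/((-65311 + 42268) - 25610) - 373302/D(-286) = 225388/((-65311 + 42268) - 25610) - 373302/((-544*(-286)**2)) = 225388/(-23043 - 25610) - 373302/((-544*81796)) = 225388/(-48653) - 373302/(-44497024) = 225388*(-1/48653) - 373302*(-1/44497024) = -225388/48653 + 186651/22248512 = -455042408323/98405168576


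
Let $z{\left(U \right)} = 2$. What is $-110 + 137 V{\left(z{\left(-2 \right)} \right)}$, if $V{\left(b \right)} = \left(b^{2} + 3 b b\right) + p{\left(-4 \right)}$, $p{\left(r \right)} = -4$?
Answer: $1534$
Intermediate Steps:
$V{\left(b \right)} = -4 + 4 b^{2}$ ($V{\left(b \right)} = \left(b^{2} + 3 b b\right) - 4 = \left(b^{2} + 3 b^{2}\right) - 4 = 4 b^{2} - 4 = -4 + 4 b^{2}$)
$-110 + 137 V{\left(z{\left(-2 \right)} \right)} = -110 + 137 \left(-4 + 4 \cdot 2^{2}\right) = -110 + 137 \left(-4 + 4 \cdot 4\right) = -110 + 137 \left(-4 + 16\right) = -110 + 137 \cdot 12 = -110 + 1644 = 1534$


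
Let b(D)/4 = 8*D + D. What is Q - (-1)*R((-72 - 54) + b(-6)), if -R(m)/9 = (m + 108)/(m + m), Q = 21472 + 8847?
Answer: 1152005/38 ≈ 30316.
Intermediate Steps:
b(D) = 36*D (b(D) = 4*(8*D + D) = 4*(9*D) = 36*D)
Q = 30319
R(m) = -9*(108 + m)/(2*m) (R(m) = -9*(m + 108)/(m + m) = -9*(108 + m)/(2*m))
Q - (-1)*R((-72 - 54) + b(-6)) = 30319 - (-1)*(-9/2 - 486/((-72 - 54) + 36*(-6))) = 30319 - (-1)*(-9/2 - 486/(-126 - 216)) = 30319 - (-1)*(-9/2 - 486/(-342)) = 30319 - (-1)*(-9/2 - 486*(-1/342)) = 30319 - (-1)*(-9/2 + 27/19) = 30319 - (-1)*(-117)/38 = 30319 - 1*117/38 = 30319 - 117/38 = 1152005/38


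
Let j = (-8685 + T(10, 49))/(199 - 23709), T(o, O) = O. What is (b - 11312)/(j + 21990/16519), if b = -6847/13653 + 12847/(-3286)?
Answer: -2404511707364193305/360903209763096 ≈ -6662.5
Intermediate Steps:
b = -4826813/1094238 (b = -6847*1/13653 + 12847*(-1/3286) = -167/333 - 12847/3286 = -4826813/1094238 ≈ -4.4111)
j = 4318/11755 (j = (-8685 + 49)/(199 - 23709) = -8636/(-23510) = -8636*(-1/23510) = 4318/11755 ≈ 0.36733)
(b - 11312)/(j + 21990/16519) = (-4826813/1094238 - 11312)/(4318/11755 + 21990/16519) = -12382847069/(1094238*(4318/11755 + 21990*(1/16519))) = -12382847069/(1094238*(4318/11755 + 21990/16519)) = -12382847069/(1094238*329821492/194180845) = -12382847069/1094238*194180845/329821492 = -2404511707364193305/360903209763096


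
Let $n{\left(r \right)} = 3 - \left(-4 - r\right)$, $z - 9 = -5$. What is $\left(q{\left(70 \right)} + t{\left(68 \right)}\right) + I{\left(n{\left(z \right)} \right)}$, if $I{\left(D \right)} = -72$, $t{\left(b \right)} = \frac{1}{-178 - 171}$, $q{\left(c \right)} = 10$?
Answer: $- \frac{21639}{349} \approx -62.003$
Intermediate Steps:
$t{\left(b \right)} = - \frac{1}{349}$ ($t{\left(b \right)} = \frac{1}{-349} = - \frac{1}{349}$)
$z = 4$ ($z = 9 - 5 = 4$)
$n{\left(r \right)} = 7 + r$ ($n{\left(r \right)} = 3 + \left(4 + r\right) = 7 + r$)
$\left(q{\left(70 \right)} + t{\left(68 \right)}\right) + I{\left(n{\left(z \right)} \right)} = \left(10 - \frac{1}{349}\right) - 72 = \frac{3489}{349} - 72 = - \frac{21639}{349}$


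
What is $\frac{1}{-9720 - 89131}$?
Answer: $- \frac{1}{98851} \approx -1.0116 \cdot 10^{-5}$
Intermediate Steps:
$\frac{1}{-9720 - 89131} = \frac{1}{-98851} = - \frac{1}{98851}$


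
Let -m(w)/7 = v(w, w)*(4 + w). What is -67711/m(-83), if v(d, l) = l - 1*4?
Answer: 9673/6873 ≈ 1.4074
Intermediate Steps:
v(d, l) = -4 + l (v(d, l) = l - 4 = -4 + l)
m(w) = -7*(-4 + w)*(4 + w)
-67711/m(-83) = -67711/(112 - 7*(-83)²) = -67711/(112 - 7*6889) = -67711/(112 - 48223) = -67711/(-48111) = -67711*(-1/48111) = 9673/6873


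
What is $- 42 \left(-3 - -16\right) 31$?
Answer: $-16926$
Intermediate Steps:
$- 42 \left(-3 - -16\right) 31 = - 42 \left(-3 + 16\right) 31 = \left(-42\right) 13 \cdot 31 = \left(-546\right) 31 = -16926$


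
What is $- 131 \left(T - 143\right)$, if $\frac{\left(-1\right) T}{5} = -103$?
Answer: $-48732$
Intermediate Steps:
$T = 515$ ($T = \left(-5\right) \left(-103\right) = 515$)
$- 131 \left(T - 143\right) = - 131 \left(515 - 143\right) = \left(-131\right) 372 = -48732$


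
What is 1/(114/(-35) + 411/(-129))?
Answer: -1505/9697 ≈ -0.15520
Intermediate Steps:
1/(114/(-35) + 411/(-129)) = 1/(114*(-1/35) + 411*(-1/129)) = 1/(-114/35 - 137/43) = 1/(-9697/1505) = -1505/9697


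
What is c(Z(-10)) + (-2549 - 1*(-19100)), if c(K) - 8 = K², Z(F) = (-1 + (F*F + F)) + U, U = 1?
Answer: 24659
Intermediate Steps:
Z(F) = F + F² (Z(F) = (-1 + (F*F + F)) + 1 = (-1 + (F² + F)) + 1 = (-1 + (F + F²)) + 1 = (-1 + F + F²) + 1 = F + F²)
c(K) = 8 + K²
c(Z(-10)) + (-2549 - 1*(-19100)) = (8 + (-10*(1 - 10))²) + (-2549 - 1*(-19100)) = (8 + (-10*(-9))²) + (-2549 + 19100) = (8 + 90²) + 16551 = (8 + 8100) + 16551 = 8108 + 16551 = 24659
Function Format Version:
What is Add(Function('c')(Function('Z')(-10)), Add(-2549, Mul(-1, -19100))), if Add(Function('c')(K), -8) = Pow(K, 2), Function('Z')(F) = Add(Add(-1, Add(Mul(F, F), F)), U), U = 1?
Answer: 24659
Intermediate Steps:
Function('Z')(F) = Add(F, Pow(F, 2)) (Function('Z')(F) = Add(Add(-1, Add(Mul(F, F), F)), 1) = Add(Add(-1, Add(Pow(F, 2), F)), 1) = Add(Add(-1, Add(F, Pow(F, 2))), 1) = Add(Add(-1, F, Pow(F, 2)), 1) = Add(F, Pow(F, 2)))
Function('c')(K) = Add(8, Pow(K, 2))
Add(Function('c')(Function('Z')(-10)), Add(-2549, Mul(-1, -19100))) = Add(Add(8, Pow(Mul(-10, Add(1, -10)), 2)), Add(-2549, Mul(-1, -19100))) = Add(Add(8, Pow(Mul(-10, -9), 2)), Add(-2549, 19100)) = Add(Add(8, Pow(90, 2)), 16551) = Add(Add(8, 8100), 16551) = Add(8108, 16551) = 24659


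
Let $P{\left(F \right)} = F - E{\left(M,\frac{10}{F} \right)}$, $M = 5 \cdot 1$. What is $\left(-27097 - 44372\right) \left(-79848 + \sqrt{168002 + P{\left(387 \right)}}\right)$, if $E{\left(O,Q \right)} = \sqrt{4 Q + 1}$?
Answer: $5706656712 - \frac{23823 \sqrt{2802161349 - 129 \sqrt{18361}}}{43} \approx 5.6773 \cdot 10^{9}$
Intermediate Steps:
$M = 5$
$E{\left(O,Q \right)} = \sqrt{1 + 4 Q}$
$P{\left(F \right)} = F - \sqrt{1 + \frac{40}{F}}$ ($P{\left(F \right)} = F - \sqrt{1 + 4 \frac{10}{F}} = F - \sqrt{1 + \frac{40}{F}}$)
$\left(-27097 - 44372\right) \left(-79848 + \sqrt{168002 + P{\left(387 \right)}}\right) = \left(-27097 - 44372\right) \left(-79848 + \sqrt{168002 + \left(387 - \sqrt{\frac{40 + 387}{387}}\right)}\right) = - 71469 \left(-79848 + \sqrt{168002 + \left(387 - \sqrt{\frac{1}{387} \cdot 427}\right)}\right) = - 71469 \left(-79848 + \sqrt{168002 + \left(387 - \sqrt{\frac{427}{387}}\right)}\right) = - 71469 \left(-79848 + \sqrt{168002 + \left(387 - \frac{\sqrt{18361}}{129}\right)}\right) = - 71469 \left(-79848 + \sqrt{168389 - \frac{\sqrt{18361}}{129}}\right) = 5706656712 - 71469 \sqrt{168389 - \frac{\sqrt{18361}}{129}}$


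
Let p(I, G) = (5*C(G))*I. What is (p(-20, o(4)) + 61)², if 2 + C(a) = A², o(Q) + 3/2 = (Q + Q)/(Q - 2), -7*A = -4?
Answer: 125193721/2401 ≈ 52142.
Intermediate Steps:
A = 4/7 (A = -⅐*(-4) = 4/7 ≈ 0.57143)
o(Q) = -3/2 + 2*Q/(-2 + Q) (o(Q) = -3/2 + (Q + Q)/(Q - 2) = -3/2 + (2*Q)/(-2 + Q) = -3/2 + 2*Q/(-2 + Q))
C(a) = -82/49 (C(a) = -2 + (4/7)² = -2 + 16/49 = -82/49)
p(I, G) = -410*I/49 (p(I, G) = (5*(-82/49))*I = -410*I/49)
(p(-20, o(4)) + 61)² = (-410/49*(-20) + 61)² = (8200/49 + 61)² = (11189/49)² = 125193721/2401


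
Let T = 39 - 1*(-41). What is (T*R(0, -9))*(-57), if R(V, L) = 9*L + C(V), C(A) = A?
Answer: 369360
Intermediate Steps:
T = 80 (T = 39 + 41 = 80)
R(V, L) = V + 9*L (R(V, L) = 9*L + V = V + 9*L)
(T*R(0, -9))*(-57) = (80*(0 + 9*(-9)))*(-57) = (80*(0 - 81))*(-57) = (80*(-81))*(-57) = -6480*(-57) = 369360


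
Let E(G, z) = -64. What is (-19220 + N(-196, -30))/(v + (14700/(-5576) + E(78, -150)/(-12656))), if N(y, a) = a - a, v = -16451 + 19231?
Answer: -21193009880/3062476771 ≈ -6.9202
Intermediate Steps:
v = 2780
N(y, a) = 0
(-19220 + N(-196, -30))/(v + (14700/(-5576) + E(78, -150)/(-12656))) = (-19220 + 0)/(2780 + (14700/(-5576) - 64/(-12656))) = -19220/(2780 + (14700*(-1/5576) - 64*(-1/12656))) = -19220/(2780 + (-3675/1394 + 4/791)) = -19220/(2780 - 2901349/1102654) = -19220/3062476771/1102654 = -19220*1102654/3062476771 = -21193009880/3062476771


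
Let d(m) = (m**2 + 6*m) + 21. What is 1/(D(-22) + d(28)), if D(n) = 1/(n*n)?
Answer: 484/470933 ≈ 0.0010277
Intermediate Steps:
D(n) = n**(-2) (D(n) = 1/(n**2) = n**(-2))
d(m) = 21 + m**2 + 6*m
1/(D(-22) + d(28)) = 1/((-22)**(-2) + (21 + 28**2 + 6*28)) = 1/(1/484 + (21 + 784 + 168)) = 1/(1/484 + 973) = 1/(470933/484) = 484/470933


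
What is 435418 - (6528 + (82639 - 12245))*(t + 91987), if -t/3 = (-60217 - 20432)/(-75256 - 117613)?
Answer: -1364604512074790/192869 ≈ -7.0753e+9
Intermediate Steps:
t = -241947/192869 (t = -3*(-60217 - 20432)/(-75256 - 117613) = -(-241947)/(-192869) = -(-241947)*(-1)/192869 = -3*80649/192869 = -241947/192869 ≈ -1.2545)
435418 - (6528 + (82639 - 12245))*(t + 91987) = 435418 - (6528 + (82639 - 12245))*(-241947/192869 + 91987) = 435418 - (6528 + 70394)*17741198756/192869 = 435418 - 76922*17741198756/192869 = 435418 - 1*1364688490709032/192869 = 435418 - 1364688490709032/192869 = -1364604512074790/192869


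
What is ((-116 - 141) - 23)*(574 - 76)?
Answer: -139440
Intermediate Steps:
((-116 - 141) - 23)*(574 - 76) = (-257 - 23)*498 = -280*498 = -139440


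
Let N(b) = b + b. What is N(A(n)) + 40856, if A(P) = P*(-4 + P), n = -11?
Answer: 41186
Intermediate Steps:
N(b) = 2*b
N(A(n)) + 40856 = 2*(-11*(-4 - 11)) + 40856 = 2*(-11*(-15)) + 40856 = 2*165 + 40856 = 330 + 40856 = 41186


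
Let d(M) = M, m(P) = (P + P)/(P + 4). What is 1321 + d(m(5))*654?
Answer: 6143/3 ≈ 2047.7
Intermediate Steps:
m(P) = 2*P/(4 + P) (m(P) = (2*P)/(4 + P) = 2*P/(4 + P))
1321 + d(m(5))*654 = 1321 + (2*5/(4 + 5))*654 = 1321 + (2*5/9)*654 = 1321 + (2*5*(⅑))*654 = 1321 + (10/9)*654 = 1321 + 2180/3 = 6143/3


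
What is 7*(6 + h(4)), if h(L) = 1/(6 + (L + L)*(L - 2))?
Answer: 931/22 ≈ 42.318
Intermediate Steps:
h(L) = 1/(6 + 2*L*(-2 + L)) (h(L) = 1/(6 + (2*L)*(-2 + L)) = 1/(6 + 2*L*(-2 + L)))
7*(6 + h(4)) = 7*(6 + 1/(2*(3 + 4² - 2*4))) = 7*(6 + 1/(2*(3 + 16 - 8))) = 7*(6 + (½)/11) = 7*(6 + (½)*(1/11)) = 7*(6 + 1/22) = 7*(133/22) = 931/22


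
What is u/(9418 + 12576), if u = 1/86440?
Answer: 1/1901161360 ≈ 5.2599e-10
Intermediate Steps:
u = 1/86440 ≈ 1.1569e-5
u/(9418 + 12576) = 1/(86440*(9418 + 12576)) = (1/86440)/21994 = (1/86440)*(1/21994) = 1/1901161360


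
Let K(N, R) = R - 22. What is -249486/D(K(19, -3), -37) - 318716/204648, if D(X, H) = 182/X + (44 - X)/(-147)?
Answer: 15635391953953/485680866 ≈ 32193.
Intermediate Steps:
K(N, R) = -22 + R
D(X, H) = -44/147 + 182/X + X/147 (D(X, H) = 182/X + (44 - X)*(-1/147) = 182/X + (-44/147 + X/147) = -44/147 + 182/X + X/147)
-249486/D(K(19, -3), -37) - 318716/204648 = -249486*147*(-22 - 3)/(26754 + (-22 - 3)*(-44 + (-22 - 3))) - 318716/204648 = -249486*(-3675/(26754 - 25*(-44 - 25))) - 318716*1/204648 = -249486*(-3675/(26754 - 25*(-69))) - 79679/51162 = -249486*(-3675/(26754 + 1725)) - 79679/51162 = -249486/((1/147)*(-1/25)*28479) - 79679/51162 = -249486/(-9493/1225) - 79679/51162 = -249486*(-1225/9493) - 79679/51162 = 305620350/9493 - 79679/51162 = 15635391953953/485680866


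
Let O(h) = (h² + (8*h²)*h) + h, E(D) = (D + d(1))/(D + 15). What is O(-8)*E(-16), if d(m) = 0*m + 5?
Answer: -44440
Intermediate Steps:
d(m) = 5 (d(m) = 0 + 5 = 5)
E(D) = (5 + D)/(15 + D) (E(D) = (D + 5)/(D + 15) = (5 + D)/(15 + D))
O(h) = h + h² + 8*h³ (O(h) = (h² + 8*h³) + h = h + h² + 8*h³)
O(-8)*E(-16) = (-8*(1 - 8 + 8*(-8)²))*((5 - 16)/(15 - 16)) = (-8*(1 - 8 + 8*64))*(-11/(-1)) = (-8*(1 - 8 + 512))*(-1*(-11)) = -8*505*11 = -4040*11 = -44440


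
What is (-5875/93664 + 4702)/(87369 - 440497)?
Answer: -440402253/33075380992 ≈ -0.013315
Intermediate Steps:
(-5875/93664 + 4702)/(87369 - 440497) = (-5875*1/93664 + 4702)/(-353128) = (-5875/93664 + 4702)*(-1/353128) = (440402253/93664)*(-1/353128) = -440402253/33075380992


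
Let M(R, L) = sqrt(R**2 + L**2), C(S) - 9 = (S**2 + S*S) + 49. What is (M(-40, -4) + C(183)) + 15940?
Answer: 82976 + 4*sqrt(101) ≈ 83016.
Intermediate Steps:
C(S) = 58 + 2*S**2 (C(S) = 9 + ((S**2 + S*S) + 49) = 9 + ((S**2 + S**2) + 49) = 9 + (2*S**2 + 49) = 9 + (49 + 2*S**2) = 58 + 2*S**2)
M(R, L) = sqrt(L**2 + R**2)
(M(-40, -4) + C(183)) + 15940 = (sqrt((-4)**2 + (-40)**2) + (58 + 2*183**2)) + 15940 = (sqrt(16 + 1600) + (58 + 2*33489)) + 15940 = (sqrt(1616) + (58 + 66978)) + 15940 = (4*sqrt(101) + 67036) + 15940 = (67036 + 4*sqrt(101)) + 15940 = 82976 + 4*sqrt(101)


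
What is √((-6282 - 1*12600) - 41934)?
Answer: 4*I*√3801 ≈ 246.61*I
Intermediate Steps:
√((-6282 - 1*12600) - 41934) = √((-6282 - 12600) - 41934) = √(-18882 - 41934) = √(-60816) = 4*I*√3801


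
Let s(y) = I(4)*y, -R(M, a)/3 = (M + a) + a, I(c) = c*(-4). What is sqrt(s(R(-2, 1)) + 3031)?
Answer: sqrt(3031) ≈ 55.055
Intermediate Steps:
I(c) = -4*c
R(M, a) = -6*a - 3*M (R(M, a) = -3*((M + a) + a) = -3*(M + 2*a) = -6*a - 3*M)
s(y) = -16*y (s(y) = (-4*4)*y = -16*y)
sqrt(s(R(-2, 1)) + 3031) = sqrt(-16*(-6*1 - 3*(-2)) + 3031) = sqrt(-16*(-6 + 6) + 3031) = sqrt(-16*0 + 3031) = sqrt(0 + 3031) = sqrt(3031)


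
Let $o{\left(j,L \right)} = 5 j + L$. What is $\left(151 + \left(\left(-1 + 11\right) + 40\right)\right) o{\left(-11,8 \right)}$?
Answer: $-9447$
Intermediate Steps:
$o{\left(j,L \right)} = L + 5 j$
$\left(151 + \left(\left(-1 + 11\right) + 40\right)\right) o{\left(-11,8 \right)} = \left(151 + \left(\left(-1 + 11\right) + 40\right)\right) \left(8 + 5 \left(-11\right)\right) = \left(151 + \left(10 + 40\right)\right) \left(8 - 55\right) = \left(151 + 50\right) \left(-47\right) = 201 \left(-47\right) = -9447$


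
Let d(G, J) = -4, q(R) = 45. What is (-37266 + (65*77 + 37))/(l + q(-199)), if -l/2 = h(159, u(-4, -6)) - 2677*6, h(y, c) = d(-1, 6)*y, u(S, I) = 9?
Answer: -32224/33441 ≈ -0.96361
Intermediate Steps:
h(y, c) = -4*y
l = 33396 (l = -2*(-4*159 - 2677*6) = -2*(-636 - 16062) = -2*(-16698) = 33396)
(-37266 + (65*77 + 37))/(l + q(-199)) = (-37266 + (65*77 + 37))/(33396 + 45) = (-37266 + (5005 + 37))/33441 = (-37266 + 5042)*(1/33441) = -32224*1/33441 = -32224/33441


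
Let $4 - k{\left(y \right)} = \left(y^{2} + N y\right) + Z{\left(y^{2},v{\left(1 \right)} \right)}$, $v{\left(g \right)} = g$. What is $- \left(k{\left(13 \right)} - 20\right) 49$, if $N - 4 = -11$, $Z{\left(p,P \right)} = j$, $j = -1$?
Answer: $4557$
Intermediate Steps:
$Z{\left(p,P \right)} = -1$
$N = -7$ ($N = 4 - 11 = -7$)
$k{\left(y \right)} = 5 - y^{2} + 7 y$ ($k{\left(y \right)} = 4 - \left(\left(y^{2} - 7 y\right) - 1\right) = 4 - \left(-1 + y^{2} - 7 y\right) = 4 + \left(1 - y^{2} + 7 y\right) = 5 - y^{2} + 7 y$)
$- \left(k{\left(13 \right)} - 20\right) 49 = - \left(\left(5 - 13^{2} + 7 \cdot 13\right) - 20\right) 49 = - \left(\left(5 - 169 + 91\right) - 20\right) 49 = - \left(-73 - 20\right) 49 = - \left(-93\right) 49 = \left(-1\right) \left(-4557\right) = 4557$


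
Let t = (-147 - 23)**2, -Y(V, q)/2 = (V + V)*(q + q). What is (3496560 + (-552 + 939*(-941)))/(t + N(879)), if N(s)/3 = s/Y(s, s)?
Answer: 2041162232/22580533 ≈ 90.395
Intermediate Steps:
Y(V, q) = -8*V*q (Y(V, q) = -2*(V + V)*(q + q) = -2*2*V*2*q = -8*V*q)
t = 28900 (t = (-170)**2 = 28900)
N(s) = -3/(8*s) (N(s) = 3*(s/((-8*s*s))) = 3*(s/((-8*s**2))) = 3*(s*(-1/(8*s**2))) = 3*(-1/(8*s)) = -3/(8*s))
(3496560 + (-552 + 939*(-941)))/(t + N(879)) = (3496560 + (-552 + 939*(-941)))/(28900 - 3/8/879) = (3496560 + (-552 - 883599))/(28900 - 3/8*1/879) = (3496560 - 884151)/(28900 - 1/2344) = 2612409/(67741599/2344) = 2612409*(2344/67741599) = 2041162232/22580533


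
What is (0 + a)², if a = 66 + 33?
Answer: 9801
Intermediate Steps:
a = 99
(0 + a)² = (0 + 99)² = 99² = 9801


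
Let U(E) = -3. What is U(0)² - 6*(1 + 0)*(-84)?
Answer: 513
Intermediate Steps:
U(0)² - 6*(1 + 0)*(-84) = (-3)² - 6*(1 + 0)*(-84) = 9 - 6*1*(-84) = 9 - 6*(-84) = 9 + 504 = 513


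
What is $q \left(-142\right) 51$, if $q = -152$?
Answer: $1100784$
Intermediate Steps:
$q \left(-142\right) 51 = \left(-152\right) \left(-142\right) 51 = 21584 \cdot 51 = 1100784$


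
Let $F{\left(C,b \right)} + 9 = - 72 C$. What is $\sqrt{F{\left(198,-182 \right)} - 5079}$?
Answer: $4 i \sqrt{1209} \approx 139.08 i$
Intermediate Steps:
$F{\left(C,b \right)} = -9 - 72 C$
$\sqrt{F{\left(198,-182 \right)} - 5079} = \sqrt{\left(-9 - 14256\right) - 5079} = \sqrt{-14265 - 5079} = \sqrt{-19344} = 4 i \sqrt{1209}$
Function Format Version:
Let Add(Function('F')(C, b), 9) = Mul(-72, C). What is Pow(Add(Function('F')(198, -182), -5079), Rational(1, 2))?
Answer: Mul(4, I, Pow(1209, Rational(1, 2))) ≈ Mul(139.08, I)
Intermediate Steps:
Function('F')(C, b) = Add(-9, Mul(-72, C))
Pow(Add(Function('F')(198, -182), -5079), Rational(1, 2)) = Pow(Add(Add(-9, Mul(-72, 198)), -5079), Rational(1, 2)) = Pow(Add(Add(-9, -14256), -5079), Rational(1, 2)) = Pow(Add(-14265, -5079), Rational(1, 2)) = Pow(-19344, Rational(1, 2)) = Mul(4, I, Pow(1209, Rational(1, 2)))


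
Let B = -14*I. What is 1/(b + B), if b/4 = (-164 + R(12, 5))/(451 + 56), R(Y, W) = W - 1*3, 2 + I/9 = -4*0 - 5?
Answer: 169/148842 ≈ 0.0011354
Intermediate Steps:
I = -63 (I = -18 + 9*(-4*0 - 5) = -18 + 9*(0 - 5) = -18 + 9*(-5) = -18 - 45 = -63)
R(Y, W) = -3 + W (R(Y, W) = W - 3 = -3 + W)
B = 882 (B = -14*(-63) = 882)
b = -216/169 (b = 4*((-164 + (-3 + 5))/(451 + 56)) = 4*((-164 + 2)/507) = 4*(-162*1/507) = 4*(-54/169) = -216/169 ≈ -1.2781)
1/(b + B) = 1/(-216/169 + 882) = 1/(148842/169) = 169/148842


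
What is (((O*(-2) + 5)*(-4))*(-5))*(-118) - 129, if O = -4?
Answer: -30809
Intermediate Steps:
(((O*(-2) + 5)*(-4))*(-5))*(-118) - 129 = (((-4*(-2) + 5)*(-4))*(-5))*(-118) - 129 = (((8 + 5)*(-4))*(-5))*(-118) - 129 = ((13*(-4))*(-5))*(-118) - 129 = -52*(-5)*(-118) - 129 = 260*(-118) - 129 = -30680 - 129 = -30809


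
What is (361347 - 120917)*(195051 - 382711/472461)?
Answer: 22156491923354000/472461 ≈ 4.6896e+10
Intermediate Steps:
(361347 - 120917)*(195051 - 382711/472461) = 240430*(195051 - 382711*1/472461) = 240430*(195051 - 382711/472461) = 240430*(92153607800/472461) = 22156491923354000/472461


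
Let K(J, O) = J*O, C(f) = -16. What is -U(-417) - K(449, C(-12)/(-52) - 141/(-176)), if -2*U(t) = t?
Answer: -1616161/2288 ≈ -706.36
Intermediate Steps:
U(t) = -t/2
-U(-417) - K(449, C(-12)/(-52) - 141/(-176)) = -(-1)*(-417)/2 - 449*(-16/(-52) - 141/(-176)) = -1*417/2 - 449*(-16*(-1/52) - 141*(-1/176)) = -417/2 - 449*(4/13 + 141/176) = -417/2 - 449*2537/2288 = -417/2 - 1*1139113/2288 = -417/2 - 1139113/2288 = -1616161/2288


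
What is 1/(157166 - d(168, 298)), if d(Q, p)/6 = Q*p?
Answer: -1/143218 ≈ -6.9824e-6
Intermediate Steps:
d(Q, p) = 6*Q*p (d(Q, p) = 6*(Q*p) = 6*Q*p)
1/(157166 - d(168, 298)) = 1/(157166 - 6*168*298) = 1/(157166 - 1*300384) = 1/(157166 - 300384) = 1/(-143218) = -1/143218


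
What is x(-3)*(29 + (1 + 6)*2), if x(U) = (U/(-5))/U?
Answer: -43/5 ≈ -8.6000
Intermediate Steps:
x(U) = -⅕ (x(U) = (U*(-⅕))/U = (-U/5)/U = -⅕)
x(-3)*(29 + (1 + 6)*2) = -(29 + (1 + 6)*2)/5 = -(29 + 7*2)/5 = -(29 + 14)/5 = -⅕*43 = -43/5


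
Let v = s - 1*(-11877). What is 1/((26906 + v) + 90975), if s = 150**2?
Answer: 1/152258 ≈ 6.5678e-6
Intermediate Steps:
s = 22500
v = 34377 (v = 22500 - 1*(-11877) = 22500 + 11877 = 34377)
1/((26906 + v) + 90975) = 1/((26906 + 34377) + 90975) = 1/(61283 + 90975) = 1/152258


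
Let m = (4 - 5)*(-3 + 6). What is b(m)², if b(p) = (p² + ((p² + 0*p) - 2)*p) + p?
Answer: 225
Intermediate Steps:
m = -3 (m = -1*3 = -3)
b(p) = p + p² + p*(-2 + p²) (b(p) = (p² + ((p² + 0) - 2)*p) + p = (p² + (p² - 2)*p) + p = (p² + (-2 + p²)*p) + p = (p² + p*(-2 + p²)) + p = p + p² + p*(-2 + p²))
b(m)² = (-3*(-1 - 3 + (-3)²))² = (-3*(-1 - 3 + 9))² = (-3*5)² = (-15)² = 225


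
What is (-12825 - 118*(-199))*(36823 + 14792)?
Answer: 550061055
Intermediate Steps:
(-12825 - 118*(-199))*(36823 + 14792) = (-12825 + 23482)*51615 = 10657*51615 = 550061055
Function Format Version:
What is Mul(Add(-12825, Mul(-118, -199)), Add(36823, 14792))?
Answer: 550061055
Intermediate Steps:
Mul(Add(-12825, Mul(-118, -199)), Add(36823, 14792)) = Mul(Add(-12825, 23482), 51615) = Mul(10657, 51615) = 550061055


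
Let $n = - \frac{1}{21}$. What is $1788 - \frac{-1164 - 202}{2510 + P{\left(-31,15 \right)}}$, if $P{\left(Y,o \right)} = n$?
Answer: $\frac{94272378}{52709} \approx 1788.5$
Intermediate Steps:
$n = - \frac{1}{21}$ ($n = \left(-1\right) \frac{1}{21} = - \frac{1}{21} \approx -0.047619$)
$P{\left(Y,o \right)} = - \frac{1}{21}$
$1788 - \frac{-1164 - 202}{2510 + P{\left(-31,15 \right)}} = 1788 - \frac{-1164 - 202}{2510 - \frac{1}{21}} = 1788 - - \frac{1366}{\frac{52709}{21}} = 1788 - \left(-1366\right) \frac{21}{52709} = 1788 - - \frac{28686}{52709} = 1788 + \frac{28686}{52709} = \frac{94272378}{52709}$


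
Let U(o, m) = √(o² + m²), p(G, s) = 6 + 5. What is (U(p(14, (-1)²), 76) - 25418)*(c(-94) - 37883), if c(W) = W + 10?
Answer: 965045206 - 37967*√5897 ≈ 9.6213e+8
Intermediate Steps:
c(W) = 10 + W
p(G, s) = 11
U(o, m) = √(m² + o²)
(U(p(14, (-1)²), 76) - 25418)*(c(-94) - 37883) = (√(76² + 11²) - 25418)*((10 - 94) - 37883) = (√(5776 + 121) - 25418)*(-84 - 37883) = (√5897 - 25418)*(-37967) = (-25418 + √5897)*(-37967) = 965045206 - 37967*√5897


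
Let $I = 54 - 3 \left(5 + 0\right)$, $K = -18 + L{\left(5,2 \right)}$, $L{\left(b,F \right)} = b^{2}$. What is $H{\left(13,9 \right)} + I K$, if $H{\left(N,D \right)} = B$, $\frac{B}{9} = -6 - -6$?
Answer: $273$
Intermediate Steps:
$B = 0$ ($B = 9 \left(-6 - -6\right) = 9 \left(-6 + 6\right) = 9 \cdot 0 = 0$)
$H{\left(N,D \right)} = 0$
$K = 7$ ($K = -18 + 5^{2} = -18 + 25 = 7$)
$I = 39$ ($I = 54 - 3 \cdot 5 = 54 - 15 = 39$)
$H{\left(13,9 \right)} + I K = 0 + 39 \cdot 7 = 0 + 273 = 273$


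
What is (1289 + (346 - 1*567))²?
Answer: 1140624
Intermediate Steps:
(1289 + (346 - 1*567))² = (1289 + (346 - 567))² = (1289 - 221)² = 1068² = 1140624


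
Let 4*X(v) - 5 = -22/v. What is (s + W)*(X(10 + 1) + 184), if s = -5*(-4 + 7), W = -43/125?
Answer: -708701/250 ≈ -2834.8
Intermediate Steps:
W = -43/125 (W = -43*1/125 = -43/125 ≈ -0.34400)
s = -15 (s = -5*3 = -15)
X(v) = 5/4 - 11/(2*v) (X(v) = 5/4 + (-22/v)/4 = 5/4 - 11/(2*v))
(s + W)*(X(10 + 1) + 184) = (-15 - 43/125)*((-22 + 5*(10 + 1))/(4*(10 + 1)) + 184) = -1918*((¼)*(-22 + 5*11)/11 + 184)/125 = -1918*((¼)*(1/11)*(-22 + 55) + 184)/125 = -1918*((¼)*(1/11)*33 + 184)/125 = -1918*(¾ + 184)/125 = -1918/125*739/4 = -708701/250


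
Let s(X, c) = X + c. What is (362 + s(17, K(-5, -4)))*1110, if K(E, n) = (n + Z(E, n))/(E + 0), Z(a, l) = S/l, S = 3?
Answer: 843489/2 ≈ 4.2174e+5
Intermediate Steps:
Z(a, l) = 3/l
K(E, n) = (n + 3/n)/E (K(E, n) = (n + 3/n)/(E + 0) = (n + 3/n)/E)
(362 + s(17, K(-5, -4)))*1110 = (362 + (17 + (3 + (-4)**2)/(-5*(-4))))*1110 = (362 + (17 - 1/5*(-1/4)*(3 + 16)))*1110 = (362 + (17 - 1/5*(-1/4)*19))*1110 = (362 + (17 + 19/20))*1110 = (362 + 359/20)*1110 = (7599/20)*1110 = 843489/2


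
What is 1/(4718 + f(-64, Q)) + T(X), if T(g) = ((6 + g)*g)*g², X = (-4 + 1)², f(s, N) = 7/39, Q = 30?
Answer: 2012138454/184009 ≈ 10935.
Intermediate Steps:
f(s, N) = 7/39 (f(s, N) = 7*(1/39) = 7/39)
X = 9 (X = (-3)² = 9)
T(g) = g³*(6 + g) (T(g) = (g*(6 + g))*g² = g³*(6 + g))
1/(4718 + f(-64, Q)) + T(X) = 1/(4718 + 7/39) + 9³*(6 + 9) = 1/(184009/39) + 729*15 = 39/184009 + 10935 = 2012138454/184009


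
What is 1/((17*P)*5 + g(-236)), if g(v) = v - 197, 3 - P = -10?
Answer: 1/672 ≈ 0.0014881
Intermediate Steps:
P = 13 (P = 3 - 1*(-10) = 3 + 10 = 13)
g(v) = -197 + v
1/((17*P)*5 + g(-236)) = 1/((17*13)*5 + (-197 - 236)) = 1/(221*5 - 433) = 1/(1105 - 433) = 1/672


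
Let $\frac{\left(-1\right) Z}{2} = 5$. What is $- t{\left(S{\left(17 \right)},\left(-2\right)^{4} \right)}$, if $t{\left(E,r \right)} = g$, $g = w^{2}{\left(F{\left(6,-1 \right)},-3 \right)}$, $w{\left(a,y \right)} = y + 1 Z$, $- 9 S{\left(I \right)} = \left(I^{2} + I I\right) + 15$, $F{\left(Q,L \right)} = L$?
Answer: $-169$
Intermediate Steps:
$Z = -10$ ($Z = \left(-2\right) 5 = -10$)
$S{\left(I \right)} = - \frac{5}{3} - \frac{2 I^{2}}{9}$ ($S{\left(I \right)} = - \frac{\left(I^{2} + I I\right) + 15}{9} = - \frac{\left(I^{2} + I^{2}\right) + 15}{9} = - \frac{2 I^{2} + 15}{9} = - \frac{15 + 2 I^{2}}{9} = - \frac{5}{3} - \frac{2 I^{2}}{9}$)
$w{\left(a,y \right)} = -10 + y$ ($w{\left(a,y \right)} = y + 1 \left(-10\right) = y - 10 = -10 + y$)
$g = 169$ ($g = \left(-10 - 3\right)^{2} = \left(-13\right)^{2} = 169$)
$t{\left(E,r \right)} = 169$
$- t{\left(S{\left(17 \right)},\left(-2\right)^{4} \right)} = \left(-1\right) 169 = -169$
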